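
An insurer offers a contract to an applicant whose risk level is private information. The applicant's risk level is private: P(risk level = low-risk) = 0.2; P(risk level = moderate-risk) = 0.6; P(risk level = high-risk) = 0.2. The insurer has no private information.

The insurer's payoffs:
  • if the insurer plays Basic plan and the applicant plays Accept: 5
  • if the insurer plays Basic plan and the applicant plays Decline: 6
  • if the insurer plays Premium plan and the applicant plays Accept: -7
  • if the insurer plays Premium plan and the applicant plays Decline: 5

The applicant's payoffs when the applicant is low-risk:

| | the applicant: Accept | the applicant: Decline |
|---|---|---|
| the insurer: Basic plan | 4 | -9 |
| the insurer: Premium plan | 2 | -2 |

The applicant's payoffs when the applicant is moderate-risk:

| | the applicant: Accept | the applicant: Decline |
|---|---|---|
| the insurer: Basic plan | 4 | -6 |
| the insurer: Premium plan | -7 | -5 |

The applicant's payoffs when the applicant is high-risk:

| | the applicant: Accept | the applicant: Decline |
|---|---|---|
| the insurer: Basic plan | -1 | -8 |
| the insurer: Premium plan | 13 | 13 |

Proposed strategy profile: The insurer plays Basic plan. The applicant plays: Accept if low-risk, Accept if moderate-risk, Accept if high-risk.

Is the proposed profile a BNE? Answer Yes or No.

Yes

The insurer plays Basic plan: E[Basic plan] = 0.2·(5) + 0.6·(5) + 0.2·(5) = 5; E[Premium plan] = -7. Best-responding. ✓
The applicant (risk level low-risk), facing Basic plan: Accept gives 4, Decline gives -9. Proposed Accept is best. ✓
The applicant (risk level moderate-risk), facing Basic plan: Accept gives 4, Decline gives -6. Proposed Accept is best. ✓
The applicant (risk level high-risk), facing Basic plan: Accept gives -1, Decline gives -8. Proposed Accept is best. ✓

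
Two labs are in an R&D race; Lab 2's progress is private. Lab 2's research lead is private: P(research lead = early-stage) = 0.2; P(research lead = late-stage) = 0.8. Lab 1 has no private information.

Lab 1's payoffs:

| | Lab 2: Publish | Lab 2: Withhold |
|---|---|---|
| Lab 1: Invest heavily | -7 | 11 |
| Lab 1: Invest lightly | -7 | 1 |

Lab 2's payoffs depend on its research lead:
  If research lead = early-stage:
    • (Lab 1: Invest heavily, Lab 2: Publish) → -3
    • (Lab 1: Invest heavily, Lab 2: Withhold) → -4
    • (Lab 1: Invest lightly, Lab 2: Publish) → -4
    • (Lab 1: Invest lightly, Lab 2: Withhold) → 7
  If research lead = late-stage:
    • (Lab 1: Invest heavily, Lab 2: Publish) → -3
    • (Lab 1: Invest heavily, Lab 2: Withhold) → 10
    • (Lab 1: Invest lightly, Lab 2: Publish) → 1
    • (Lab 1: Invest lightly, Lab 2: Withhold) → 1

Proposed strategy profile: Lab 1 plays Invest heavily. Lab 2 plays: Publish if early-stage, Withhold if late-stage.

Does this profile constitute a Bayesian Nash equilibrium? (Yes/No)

Lab 1 plays Invest heavily: E[Invest heavily] = 0.2·(-7) + 0.8·(11) = 7.4; E[Invest lightly] = -0.6. Best-responding. ✓
Lab 2 (research lead early-stage), facing Invest heavily: Publish gives -3, Withhold gives -4. Proposed Publish is best. ✓
Lab 2 (research lead late-stage), facing Invest heavily: Publish gives -3, Withhold gives 10. Proposed Withhold is best. ✓

Yes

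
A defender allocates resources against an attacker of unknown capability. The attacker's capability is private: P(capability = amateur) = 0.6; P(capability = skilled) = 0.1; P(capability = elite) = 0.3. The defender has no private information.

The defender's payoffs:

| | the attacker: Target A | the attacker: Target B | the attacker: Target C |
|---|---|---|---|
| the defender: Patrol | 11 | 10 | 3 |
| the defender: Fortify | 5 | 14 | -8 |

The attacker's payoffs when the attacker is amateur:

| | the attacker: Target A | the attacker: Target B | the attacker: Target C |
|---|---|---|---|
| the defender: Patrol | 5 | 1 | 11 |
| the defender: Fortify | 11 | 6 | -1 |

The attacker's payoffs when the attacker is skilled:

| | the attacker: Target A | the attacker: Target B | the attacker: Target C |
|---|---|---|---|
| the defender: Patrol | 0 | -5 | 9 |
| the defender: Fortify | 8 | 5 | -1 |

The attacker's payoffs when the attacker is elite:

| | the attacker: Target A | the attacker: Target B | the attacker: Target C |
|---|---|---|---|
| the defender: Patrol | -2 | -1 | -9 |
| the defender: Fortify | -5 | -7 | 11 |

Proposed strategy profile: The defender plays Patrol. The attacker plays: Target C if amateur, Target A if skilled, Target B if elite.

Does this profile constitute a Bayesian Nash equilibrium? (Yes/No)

The defender plays Patrol: E[Patrol] = 0.6·(3) + 0.1·(11) + 0.3·(10) = 5.9; E[Fortify] = -0.1. Best-responding. ✓
The attacker (capability amateur), facing Patrol: Target A gives 5, Target B gives 1, Target C gives 11. Proposed Target C is best. ✓
The attacker (capability skilled), facing Patrol: Target A gives 0, Target B gives -5, Target C gives 9. Proposed Target A is not best — profitable deviation exists. ✗
The attacker (capability elite), facing Patrol: Target A gives -2, Target B gives -1, Target C gives -9. Proposed Target B is best. ✓

No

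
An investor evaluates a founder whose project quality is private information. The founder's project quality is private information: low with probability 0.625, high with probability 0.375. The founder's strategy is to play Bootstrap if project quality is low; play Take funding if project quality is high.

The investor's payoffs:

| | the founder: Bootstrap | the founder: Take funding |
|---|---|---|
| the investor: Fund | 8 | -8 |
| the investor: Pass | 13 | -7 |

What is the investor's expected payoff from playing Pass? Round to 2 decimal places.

5.50

Take the expectation over the founder's project quality, weighting each type's action by its prior probability.
E[Pass] = 0.625·13 + 0.375·(-7) = 8.125 + (-2.625) = 5.5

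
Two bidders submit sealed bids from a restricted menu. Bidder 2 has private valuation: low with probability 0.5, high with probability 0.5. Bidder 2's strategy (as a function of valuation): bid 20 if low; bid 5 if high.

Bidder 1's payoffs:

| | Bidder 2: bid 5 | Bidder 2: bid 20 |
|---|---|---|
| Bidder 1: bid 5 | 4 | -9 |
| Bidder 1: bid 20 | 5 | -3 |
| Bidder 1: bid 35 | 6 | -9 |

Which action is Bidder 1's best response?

bid 20

Compute Bidder 1's expected payoff for each action, taking the expectation over Bidder 2's type.
E[bid 5] = 0.5·(-9) + 0.5·(4) = -2.5
E[bid 20] = 0.5·(-3) + 0.5·(5) = 1
E[bid 35] = 0.5·(-9) + 0.5·(6) = -1.5
Best response: bid 20 (1 is the largest).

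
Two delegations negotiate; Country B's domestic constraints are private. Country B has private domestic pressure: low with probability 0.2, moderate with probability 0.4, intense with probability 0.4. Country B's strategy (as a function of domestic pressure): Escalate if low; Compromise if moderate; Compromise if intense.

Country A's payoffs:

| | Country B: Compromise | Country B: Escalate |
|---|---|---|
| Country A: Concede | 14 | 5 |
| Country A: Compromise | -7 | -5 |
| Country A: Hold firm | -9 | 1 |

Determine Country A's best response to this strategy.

Concede

Compute Country A's expected payoff for each action, taking the expectation over Country B's type.
E[Concede] = 0.2·(5) + 0.4·(14) + 0.4·(14) = 12.2
E[Compromise] = 0.2·(-5) + 0.4·(-7) + 0.4·(-7) = -6.6
E[Hold firm] = 0.2·(1) + 0.4·(-9) + 0.4·(-9) = -7
Best response: Concede (12.2 is the largest).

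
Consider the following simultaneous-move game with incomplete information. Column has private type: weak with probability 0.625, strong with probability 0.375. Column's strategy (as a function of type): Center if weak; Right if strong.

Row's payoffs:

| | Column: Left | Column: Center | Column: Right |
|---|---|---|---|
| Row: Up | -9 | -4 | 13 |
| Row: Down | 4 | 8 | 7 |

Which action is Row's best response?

Down

E[Up] = 0.625·(-4) + 0.375·(13) = 2.375
E[Down] = 0.625·(8) + 0.375·(7) = 7.625
Best response: Down (7.625 is the largest).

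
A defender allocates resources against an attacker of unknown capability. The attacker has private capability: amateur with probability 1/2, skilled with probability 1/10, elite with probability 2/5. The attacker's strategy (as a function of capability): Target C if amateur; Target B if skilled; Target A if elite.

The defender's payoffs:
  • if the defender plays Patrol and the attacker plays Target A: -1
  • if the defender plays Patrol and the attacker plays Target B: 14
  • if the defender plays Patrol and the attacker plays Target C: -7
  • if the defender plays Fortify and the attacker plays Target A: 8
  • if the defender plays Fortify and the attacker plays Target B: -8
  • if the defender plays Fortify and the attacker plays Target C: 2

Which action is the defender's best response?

Compute the defender's expected payoff for each action, taking the expectation over the attacker's type.
E[Patrol] = 1/2·(-7) + 1/10·(14) + 2/5·(-1) = -5/2
E[Fortify] = 1/2·(2) + 1/10·(-8) + 2/5·(8) = 17/5
Best response: Fortify (17/5 is the largest).

Fortify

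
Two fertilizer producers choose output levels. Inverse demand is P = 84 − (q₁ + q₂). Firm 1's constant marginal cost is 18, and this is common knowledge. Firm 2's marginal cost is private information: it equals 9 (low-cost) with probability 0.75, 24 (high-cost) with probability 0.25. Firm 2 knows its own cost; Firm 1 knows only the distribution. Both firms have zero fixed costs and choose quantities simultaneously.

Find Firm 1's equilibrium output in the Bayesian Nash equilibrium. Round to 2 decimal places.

Each type of Firm 2 best-responds to q₁; Firm 1 best-responds to the expected q₂ over Firm 2's types.
Firm 2 with cost c maximizes (84 − (q₁+q₂) − c)·q₂, giving q₂(c) = (84 − c − q₁)/2.
E[c₂] = 0.75·9 + 0.25·24 = 12.75
Firm 1's FOC against E[q₂] yields q₁ = (84 − 2·18 + E[c₂])/3 = (84 − 36 + 12.75)/3 = 20.25.

20.25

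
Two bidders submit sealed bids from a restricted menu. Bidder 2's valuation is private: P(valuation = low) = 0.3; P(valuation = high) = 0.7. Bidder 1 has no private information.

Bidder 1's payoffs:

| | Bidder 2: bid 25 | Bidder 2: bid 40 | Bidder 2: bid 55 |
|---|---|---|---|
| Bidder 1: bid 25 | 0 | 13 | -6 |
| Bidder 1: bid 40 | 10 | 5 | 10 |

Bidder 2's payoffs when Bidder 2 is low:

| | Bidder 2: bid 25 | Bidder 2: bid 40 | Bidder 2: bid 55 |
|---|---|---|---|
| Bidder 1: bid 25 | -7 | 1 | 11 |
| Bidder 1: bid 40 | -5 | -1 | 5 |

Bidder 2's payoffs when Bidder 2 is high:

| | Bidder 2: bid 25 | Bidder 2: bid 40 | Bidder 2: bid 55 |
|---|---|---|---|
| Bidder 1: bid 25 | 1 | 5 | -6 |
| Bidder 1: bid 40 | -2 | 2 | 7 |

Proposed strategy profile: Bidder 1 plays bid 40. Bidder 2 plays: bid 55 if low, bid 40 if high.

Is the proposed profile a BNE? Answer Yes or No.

No

Bidder 1 plays bid 40: E[bid 40] = 0.3·(10) + 0.7·(5) = 6.5; E[bid 25] = 7.3. Not best-responding. ✗
Bidder 2 (valuation low), facing bid 40: bid 25 gives -5, bid 40 gives -1, bid 55 gives 5. Proposed bid 55 is best. ✓
Bidder 2 (valuation high), facing bid 40: bid 25 gives -2, bid 40 gives 2, bid 55 gives 7. Proposed bid 40 is not best — profitable deviation exists. ✗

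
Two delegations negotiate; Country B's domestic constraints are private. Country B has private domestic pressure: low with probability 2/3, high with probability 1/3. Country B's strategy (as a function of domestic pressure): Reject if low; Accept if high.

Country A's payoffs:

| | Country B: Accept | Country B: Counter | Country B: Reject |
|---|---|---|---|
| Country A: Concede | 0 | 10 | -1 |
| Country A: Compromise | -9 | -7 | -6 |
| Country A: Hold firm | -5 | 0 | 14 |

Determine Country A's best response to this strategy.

Hold firm

Compute Country A's expected payoff for each action, taking the expectation over Country B's type.
E[Concede] = 2/3·(-1) + 1/3·(0) = -2/3
E[Compromise] = 2/3·(-6) + 1/3·(-9) = -7
E[Hold firm] = 2/3·(14) + 1/3·(-5) = 23/3
Best response: Hold firm (23/3 is the largest).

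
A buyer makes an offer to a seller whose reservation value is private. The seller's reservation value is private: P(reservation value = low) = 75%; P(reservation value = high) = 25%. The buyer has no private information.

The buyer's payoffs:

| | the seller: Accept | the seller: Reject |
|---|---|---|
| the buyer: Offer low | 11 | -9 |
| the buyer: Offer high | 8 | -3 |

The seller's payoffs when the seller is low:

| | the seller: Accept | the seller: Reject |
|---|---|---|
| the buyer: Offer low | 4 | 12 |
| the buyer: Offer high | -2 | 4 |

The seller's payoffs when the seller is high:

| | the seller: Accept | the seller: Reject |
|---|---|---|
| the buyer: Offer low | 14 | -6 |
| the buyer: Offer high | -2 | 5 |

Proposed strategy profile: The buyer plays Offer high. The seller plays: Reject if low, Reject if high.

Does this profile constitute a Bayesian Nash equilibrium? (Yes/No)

The buyer plays Offer high: E[Offer high] = 0.75·(-3) + 0.25·(-3) = -3; E[Offer low] = -9. Best-responding. ✓
The seller (reservation value low), facing Offer high: Accept gives -2, Reject gives 4. Proposed Reject is best. ✓
The seller (reservation value high), facing Offer high: Accept gives -2, Reject gives 5. Proposed Reject is best. ✓

Yes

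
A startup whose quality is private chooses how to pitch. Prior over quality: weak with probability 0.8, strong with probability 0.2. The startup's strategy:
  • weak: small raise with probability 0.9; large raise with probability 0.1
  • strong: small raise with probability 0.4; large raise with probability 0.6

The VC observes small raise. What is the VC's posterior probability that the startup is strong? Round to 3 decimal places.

0.100

Apply Bayes' rule using the sender's strategy as the likelihood.
P(small raise) = 0.8·0.9 + 0.2·0.4 = 0.8
P(strong | small raise) = (0.2·0.4) / 0.8 = 0.08 / 0.8 = 0.1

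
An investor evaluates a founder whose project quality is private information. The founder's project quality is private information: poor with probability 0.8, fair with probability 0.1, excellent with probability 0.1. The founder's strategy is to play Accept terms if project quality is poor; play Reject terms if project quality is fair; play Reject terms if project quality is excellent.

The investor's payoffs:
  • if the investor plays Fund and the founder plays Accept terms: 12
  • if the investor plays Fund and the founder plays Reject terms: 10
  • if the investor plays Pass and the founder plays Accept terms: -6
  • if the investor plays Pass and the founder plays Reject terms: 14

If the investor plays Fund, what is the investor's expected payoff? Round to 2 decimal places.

11.60

Take the expectation over the founder's project quality, weighting each type's action by its prior probability.
E[Fund] = 0.8·12 + 0.1·10 + 0.1·10 = 9.6 + 1 + 1 = 11.6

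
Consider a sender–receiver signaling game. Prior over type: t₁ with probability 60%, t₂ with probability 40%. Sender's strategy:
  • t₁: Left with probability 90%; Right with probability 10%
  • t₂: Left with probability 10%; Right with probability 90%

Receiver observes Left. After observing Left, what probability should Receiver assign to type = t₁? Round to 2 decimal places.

0.93

P(Left) = 0.6·0.9 + 0.4·0.1 = 0.58
P(t₁ | Left) = (0.6·0.9) / 0.58 = 0.54 / 0.58 = 0.931034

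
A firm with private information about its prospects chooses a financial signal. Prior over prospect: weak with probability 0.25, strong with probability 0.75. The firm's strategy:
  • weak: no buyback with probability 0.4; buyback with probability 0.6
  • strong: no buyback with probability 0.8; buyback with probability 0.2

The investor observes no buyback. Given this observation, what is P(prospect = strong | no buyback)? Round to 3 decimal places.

P(no buyback) = 0.25·0.4 + 0.75·0.8 = 0.7
P(strong | no buyback) = (0.75·0.8) / 0.7 = 0.6 / 0.7 = 0.857143

0.857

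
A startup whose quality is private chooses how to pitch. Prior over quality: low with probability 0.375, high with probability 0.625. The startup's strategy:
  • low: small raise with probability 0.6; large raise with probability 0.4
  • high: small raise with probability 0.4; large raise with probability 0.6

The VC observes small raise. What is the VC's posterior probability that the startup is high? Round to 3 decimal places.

0.526

P(small raise) = 0.375·0.6 + 0.625·0.4 = 0.475
P(high | small raise) = (0.625·0.4) / 0.475 = 0.25 / 0.475 = 0.526316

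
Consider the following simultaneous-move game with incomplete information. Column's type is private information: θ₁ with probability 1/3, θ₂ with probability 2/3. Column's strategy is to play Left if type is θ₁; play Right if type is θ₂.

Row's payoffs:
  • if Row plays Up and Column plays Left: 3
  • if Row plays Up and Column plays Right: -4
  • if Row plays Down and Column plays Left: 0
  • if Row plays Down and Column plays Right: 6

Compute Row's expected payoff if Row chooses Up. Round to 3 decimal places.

E[Up] = 1/3·3 + 2/3·(-4) = 1 + (-8/3) = -5/3

-1.667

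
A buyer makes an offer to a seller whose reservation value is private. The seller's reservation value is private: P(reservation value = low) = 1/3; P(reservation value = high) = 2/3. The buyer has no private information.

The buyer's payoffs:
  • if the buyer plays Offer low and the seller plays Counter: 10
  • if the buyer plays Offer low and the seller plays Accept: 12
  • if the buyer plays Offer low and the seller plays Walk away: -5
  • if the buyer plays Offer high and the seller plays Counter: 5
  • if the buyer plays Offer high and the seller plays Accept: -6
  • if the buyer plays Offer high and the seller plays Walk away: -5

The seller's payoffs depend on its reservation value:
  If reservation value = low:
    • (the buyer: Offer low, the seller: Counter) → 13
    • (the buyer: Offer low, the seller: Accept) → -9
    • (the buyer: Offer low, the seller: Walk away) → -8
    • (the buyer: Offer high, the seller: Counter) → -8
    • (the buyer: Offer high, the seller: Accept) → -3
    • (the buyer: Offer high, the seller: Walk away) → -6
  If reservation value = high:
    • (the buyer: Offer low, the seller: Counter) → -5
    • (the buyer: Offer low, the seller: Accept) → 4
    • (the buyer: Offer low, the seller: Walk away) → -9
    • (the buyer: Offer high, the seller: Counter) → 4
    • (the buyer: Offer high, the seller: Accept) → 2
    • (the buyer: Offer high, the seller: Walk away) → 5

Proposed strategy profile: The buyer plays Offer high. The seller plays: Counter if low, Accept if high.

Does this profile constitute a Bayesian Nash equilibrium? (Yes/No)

No

The buyer plays Offer high: E[Offer high] = 1/3·(5) + 2/3·(-6) = -7/3; E[Offer low] = 34/3. Not best-responding. ✗
The seller (reservation value low), facing Offer high: Counter gives -8, Accept gives -3, Walk away gives -6. Proposed Counter is not best — profitable deviation exists. ✗
The seller (reservation value high), facing Offer high: Counter gives 4, Accept gives 2, Walk away gives 5. Proposed Accept is not best — profitable deviation exists. ✗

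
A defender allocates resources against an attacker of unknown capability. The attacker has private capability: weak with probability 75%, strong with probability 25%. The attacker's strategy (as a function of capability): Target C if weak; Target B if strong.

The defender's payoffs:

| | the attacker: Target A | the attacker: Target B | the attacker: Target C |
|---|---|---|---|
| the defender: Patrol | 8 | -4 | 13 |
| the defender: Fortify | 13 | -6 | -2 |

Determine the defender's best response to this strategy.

Patrol

E[Patrol] = 0.75·(13) + 0.25·(-4) = 8.75
E[Fortify] = 0.75·(-2) + 0.25·(-6) = -3
Best response: Patrol (8.75 is the largest).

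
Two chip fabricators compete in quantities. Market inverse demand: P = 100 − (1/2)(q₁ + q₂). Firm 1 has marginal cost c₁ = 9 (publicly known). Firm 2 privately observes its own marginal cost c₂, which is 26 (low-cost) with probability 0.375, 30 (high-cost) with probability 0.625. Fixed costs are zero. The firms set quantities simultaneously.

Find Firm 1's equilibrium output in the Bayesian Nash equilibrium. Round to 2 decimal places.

73.67

Firm 2 with cost c maximizes (100 − (1/2)(q₁+q₂) − c)·q₂, giving q₂(c) = (100 − c − (1/2)q₁).
E[c₂] = 0.375·26 + 0.625·30 = 28.5
Firm 1's FOC against E[q₂] yields q₁ = (100 − 2·9 + E[c₂])/(3/2) = (100 − 18 + 28.5)/(3/2) = 73.6667.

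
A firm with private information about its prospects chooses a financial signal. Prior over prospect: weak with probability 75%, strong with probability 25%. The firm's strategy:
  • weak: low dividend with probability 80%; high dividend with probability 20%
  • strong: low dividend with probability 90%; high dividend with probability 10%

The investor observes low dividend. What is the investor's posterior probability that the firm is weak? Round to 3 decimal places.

P(low dividend) = 0.75·0.8 + 0.25·0.9 = 0.825
P(weak | low dividend) = (0.75·0.8) / 0.825 = 0.6 / 0.825 = 0.727273

0.727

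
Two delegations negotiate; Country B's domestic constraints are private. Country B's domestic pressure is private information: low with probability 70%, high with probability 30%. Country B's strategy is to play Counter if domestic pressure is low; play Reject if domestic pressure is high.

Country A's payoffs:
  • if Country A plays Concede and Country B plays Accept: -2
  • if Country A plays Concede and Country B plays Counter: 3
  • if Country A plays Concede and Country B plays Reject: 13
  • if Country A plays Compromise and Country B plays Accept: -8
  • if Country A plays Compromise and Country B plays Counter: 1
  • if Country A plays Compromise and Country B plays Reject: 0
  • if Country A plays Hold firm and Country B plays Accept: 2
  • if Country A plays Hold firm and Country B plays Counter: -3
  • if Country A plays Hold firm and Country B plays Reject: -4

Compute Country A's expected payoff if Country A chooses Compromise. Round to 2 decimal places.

E[Compromise] = 0.7·1 + 0.3·0 = 0.7 + 0 = 0.7

0.70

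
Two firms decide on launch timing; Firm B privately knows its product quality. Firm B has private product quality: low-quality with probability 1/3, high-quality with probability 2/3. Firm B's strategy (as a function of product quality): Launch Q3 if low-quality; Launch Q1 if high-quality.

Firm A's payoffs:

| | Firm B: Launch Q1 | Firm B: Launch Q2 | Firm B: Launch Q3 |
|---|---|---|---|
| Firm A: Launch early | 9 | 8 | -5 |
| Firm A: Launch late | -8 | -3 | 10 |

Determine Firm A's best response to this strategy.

Compute Firm A's expected payoff for each action, taking the expectation over Firm B's type.
E[Launch early] = 1/3·(-5) + 2/3·(9) = 13/3
E[Launch late] = 1/3·(10) + 2/3·(-8) = -2
Best response: Launch early (13/3 is the largest).

Launch early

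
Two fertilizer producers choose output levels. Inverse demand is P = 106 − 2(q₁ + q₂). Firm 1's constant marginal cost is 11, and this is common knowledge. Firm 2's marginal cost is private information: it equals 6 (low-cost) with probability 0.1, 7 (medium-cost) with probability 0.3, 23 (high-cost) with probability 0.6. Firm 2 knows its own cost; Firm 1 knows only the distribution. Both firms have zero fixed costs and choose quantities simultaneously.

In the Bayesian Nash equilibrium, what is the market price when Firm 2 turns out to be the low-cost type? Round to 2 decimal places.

39.25

Type-c best response for Firm 2: q₂(c) = (106 − c)/4 − q₁/2.
Firm 1 maximizes expected profit; its first-order condition is 106 − 4q₁ − 2E[q₂] − 11 = 0.
Substituting E[q₂] and solving: E[c₂] = 16.5, so q₁ = (106 − 2·11 + 16.5)/6 = 16.75.
q₂(low-cost) = 16.625, so P = 106 − 2·(16.75 + 16.625) = 39.25.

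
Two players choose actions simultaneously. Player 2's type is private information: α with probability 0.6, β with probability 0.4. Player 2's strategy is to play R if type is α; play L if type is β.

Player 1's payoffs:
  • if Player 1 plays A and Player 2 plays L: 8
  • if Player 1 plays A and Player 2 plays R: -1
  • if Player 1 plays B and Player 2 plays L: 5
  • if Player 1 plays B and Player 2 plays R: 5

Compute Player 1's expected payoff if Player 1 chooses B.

E[B] = 0.6·5 + 0.4·5 = 3 + 2 = 5

5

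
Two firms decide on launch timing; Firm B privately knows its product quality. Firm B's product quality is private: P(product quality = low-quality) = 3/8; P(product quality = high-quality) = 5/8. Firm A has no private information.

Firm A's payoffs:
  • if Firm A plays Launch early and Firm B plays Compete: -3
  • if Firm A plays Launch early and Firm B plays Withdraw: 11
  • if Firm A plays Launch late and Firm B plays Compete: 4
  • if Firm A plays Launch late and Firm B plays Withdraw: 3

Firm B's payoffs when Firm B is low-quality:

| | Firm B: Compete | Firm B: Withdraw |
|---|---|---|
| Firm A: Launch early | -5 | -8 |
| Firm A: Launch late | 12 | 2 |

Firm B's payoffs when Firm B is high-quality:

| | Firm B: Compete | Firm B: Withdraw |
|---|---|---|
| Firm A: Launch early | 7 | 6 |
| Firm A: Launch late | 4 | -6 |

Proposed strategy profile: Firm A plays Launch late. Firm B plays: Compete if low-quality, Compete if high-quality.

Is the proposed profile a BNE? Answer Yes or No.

A profile is a BNE iff every type of every player is best-responding given beliefs about the other side.
Firm A plays Launch late: E[Launch late] = 3/8·(4) + 5/8·(4) = 4; E[Launch early] = -3. Best-responding. ✓
Firm B (product quality low-quality), facing Launch late: Compete gives 12, Withdraw gives 2. Proposed Compete is best. ✓
Firm B (product quality high-quality), facing Launch late: Compete gives 4, Withdraw gives -6. Proposed Compete is best. ✓

Yes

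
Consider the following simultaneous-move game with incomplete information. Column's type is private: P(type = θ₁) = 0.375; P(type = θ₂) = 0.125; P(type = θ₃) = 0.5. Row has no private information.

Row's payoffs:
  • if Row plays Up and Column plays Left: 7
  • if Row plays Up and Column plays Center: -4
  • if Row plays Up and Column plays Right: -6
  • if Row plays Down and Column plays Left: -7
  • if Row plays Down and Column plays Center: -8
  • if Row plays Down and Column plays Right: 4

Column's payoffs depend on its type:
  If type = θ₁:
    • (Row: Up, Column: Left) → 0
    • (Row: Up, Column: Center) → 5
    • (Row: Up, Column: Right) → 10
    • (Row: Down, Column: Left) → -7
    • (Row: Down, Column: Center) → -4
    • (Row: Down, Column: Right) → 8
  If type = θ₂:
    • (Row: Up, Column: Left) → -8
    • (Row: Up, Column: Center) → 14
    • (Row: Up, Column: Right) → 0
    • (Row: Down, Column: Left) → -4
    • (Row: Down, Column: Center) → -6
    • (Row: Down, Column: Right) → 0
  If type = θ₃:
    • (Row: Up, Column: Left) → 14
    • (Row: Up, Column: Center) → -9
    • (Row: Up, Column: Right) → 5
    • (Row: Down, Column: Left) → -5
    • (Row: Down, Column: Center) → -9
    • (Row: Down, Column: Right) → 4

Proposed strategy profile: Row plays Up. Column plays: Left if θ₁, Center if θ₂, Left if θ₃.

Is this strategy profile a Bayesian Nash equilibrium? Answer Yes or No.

No

Row plays Up: E[Up] = 0.375·(7) + 0.125·(-4) + 0.5·(7) = 5.625; E[Down] = -7.125. Best-responding. ✓
Column (type θ₁), facing Up: Left gives 0, Center gives 5, Right gives 10. Proposed Left is not best — profitable deviation exists. ✗
Column (type θ₂), facing Up: Left gives -8, Center gives 14, Right gives 0. Proposed Center is best. ✓
Column (type θ₃), facing Up: Left gives 14, Center gives -9, Right gives 5. Proposed Left is best. ✓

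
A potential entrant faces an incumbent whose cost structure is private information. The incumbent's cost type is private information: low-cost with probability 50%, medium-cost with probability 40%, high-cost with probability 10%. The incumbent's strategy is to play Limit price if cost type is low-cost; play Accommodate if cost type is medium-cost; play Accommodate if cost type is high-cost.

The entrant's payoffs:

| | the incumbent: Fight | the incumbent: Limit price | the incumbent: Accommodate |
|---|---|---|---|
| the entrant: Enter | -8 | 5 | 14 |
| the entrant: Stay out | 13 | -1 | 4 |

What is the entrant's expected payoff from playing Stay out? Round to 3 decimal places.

Take the expectation over the incumbent's cost type, weighting each type's action by its prior probability.
E[Stay out] = 0.5·(-1) + 0.4·4 + 0.1·4 = (-0.5) + 1.6 + 0.4 = 1.5

1.500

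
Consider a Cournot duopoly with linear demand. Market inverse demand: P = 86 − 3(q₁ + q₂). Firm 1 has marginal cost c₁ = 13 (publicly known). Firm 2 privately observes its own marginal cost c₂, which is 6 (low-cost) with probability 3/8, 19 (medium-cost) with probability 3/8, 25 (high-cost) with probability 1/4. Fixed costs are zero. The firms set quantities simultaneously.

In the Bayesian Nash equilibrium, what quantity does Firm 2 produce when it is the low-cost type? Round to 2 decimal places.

9.13

Firm 2 with cost c maximizes (86 − 3(q₁+q₂) − c)·q₂, giving q₂(c) = (86 − c − 3q₁)/6.
E[c₂] = 3/8·6 + 3/8·19 + 1/4·25 = 15.625
Firm 1's FOC against E[q₂] yields q₁ = (86 − 2·13 + E[c₂])/9 = (86 − 26 + 15.625)/9 = 8.40278.
q₂(low-cost) = (86 − 6 − 3·8.40278)/6 = 9.13194.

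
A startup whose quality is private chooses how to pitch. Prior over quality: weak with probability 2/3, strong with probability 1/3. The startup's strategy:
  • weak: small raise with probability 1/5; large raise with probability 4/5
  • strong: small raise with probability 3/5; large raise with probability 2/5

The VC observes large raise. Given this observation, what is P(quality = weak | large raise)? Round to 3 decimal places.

Apply Bayes' rule using the sender's strategy as the likelihood.
P(large raise) = (2/3)·(4/5) + (1/3)·(2/5) = 2/3
P(weak | large raise) = ((2/3)·(4/5)) / (2/3) = (8/15) / (2/3) = 4/5

0.800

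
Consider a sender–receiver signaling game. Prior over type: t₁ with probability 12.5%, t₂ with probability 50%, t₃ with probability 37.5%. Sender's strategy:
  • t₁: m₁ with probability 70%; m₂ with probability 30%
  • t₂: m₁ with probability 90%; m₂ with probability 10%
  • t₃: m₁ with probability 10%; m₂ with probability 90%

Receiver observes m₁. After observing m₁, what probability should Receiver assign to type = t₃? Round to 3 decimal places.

0.065

P(m₁) = 0.125·0.7 + 0.5·0.9 + 0.375·0.1 = 0.575
P(t₃ | m₁) = (0.375·0.1) / 0.575 = 0.0375 / 0.575 = 0.0652174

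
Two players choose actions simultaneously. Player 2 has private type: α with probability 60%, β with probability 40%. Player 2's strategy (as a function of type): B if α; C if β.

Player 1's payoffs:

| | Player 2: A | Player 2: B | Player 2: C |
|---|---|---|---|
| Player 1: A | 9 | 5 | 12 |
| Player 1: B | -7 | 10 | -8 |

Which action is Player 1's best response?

E[A] = 0.6·(5) + 0.4·(12) = 7.8
E[B] = 0.6·(10) + 0.4·(-8) = 2.8
Best response: A (7.8 is the largest).

A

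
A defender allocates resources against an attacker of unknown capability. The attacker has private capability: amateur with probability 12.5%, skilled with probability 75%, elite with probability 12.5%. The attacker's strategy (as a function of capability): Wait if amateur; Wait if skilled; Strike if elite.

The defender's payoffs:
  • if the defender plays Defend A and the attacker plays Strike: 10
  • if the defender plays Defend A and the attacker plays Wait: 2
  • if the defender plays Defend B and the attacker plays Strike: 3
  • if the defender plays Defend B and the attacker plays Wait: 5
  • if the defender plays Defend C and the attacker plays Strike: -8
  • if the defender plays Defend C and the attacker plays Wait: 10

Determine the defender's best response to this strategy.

Defend C

Compute the defender's expected payoff for each action, taking the expectation over the attacker's type.
E[Defend A] = 0.125·(2) + 0.75·(2) + 0.125·(10) = 3
E[Defend B] = 0.125·(5) + 0.75·(5) + 0.125·(3) = 4.75
E[Defend C] = 0.125·(10) + 0.75·(10) + 0.125·(-8) = 7.75
Best response: Defend C (7.75 is the largest).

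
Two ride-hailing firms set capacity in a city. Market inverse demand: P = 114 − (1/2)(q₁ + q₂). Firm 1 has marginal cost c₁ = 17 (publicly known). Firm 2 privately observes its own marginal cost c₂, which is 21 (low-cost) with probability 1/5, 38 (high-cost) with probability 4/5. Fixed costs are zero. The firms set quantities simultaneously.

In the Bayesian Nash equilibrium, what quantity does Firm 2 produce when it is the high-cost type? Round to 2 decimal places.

37.80

Firm 2 with cost c maximizes (114 − (1/2)(q₁+q₂) − c)·q₂, giving q₂(c) = (114 − c − (1/2)q₁).
E[c₂] = 1/5·21 + 4/5·38 = 34.6
Firm 1's FOC against E[q₂] yields q₁ = (114 − 2·17 + E[c₂])/(3/2) = (114 − 34 + 34.6)/(3/2) = 76.4.
q₂(high-cost) = (114 − 38 − (1/2)·76.4) = 37.8.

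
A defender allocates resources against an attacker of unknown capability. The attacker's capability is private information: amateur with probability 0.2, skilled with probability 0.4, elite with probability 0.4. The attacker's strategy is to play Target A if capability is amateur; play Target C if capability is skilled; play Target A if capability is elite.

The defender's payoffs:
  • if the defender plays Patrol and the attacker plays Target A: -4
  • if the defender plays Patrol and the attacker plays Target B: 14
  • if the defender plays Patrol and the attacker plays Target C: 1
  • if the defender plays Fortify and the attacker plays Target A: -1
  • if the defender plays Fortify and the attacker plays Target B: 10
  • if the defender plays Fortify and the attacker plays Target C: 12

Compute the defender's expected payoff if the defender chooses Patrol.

-2

Take the expectation over the attacker's capability, weighting each type's action by its prior probability.
E[Patrol] = 0.2·(-4) + 0.4·1 + 0.4·(-4) = (-0.8) + 0.4 + (-1.6) = -2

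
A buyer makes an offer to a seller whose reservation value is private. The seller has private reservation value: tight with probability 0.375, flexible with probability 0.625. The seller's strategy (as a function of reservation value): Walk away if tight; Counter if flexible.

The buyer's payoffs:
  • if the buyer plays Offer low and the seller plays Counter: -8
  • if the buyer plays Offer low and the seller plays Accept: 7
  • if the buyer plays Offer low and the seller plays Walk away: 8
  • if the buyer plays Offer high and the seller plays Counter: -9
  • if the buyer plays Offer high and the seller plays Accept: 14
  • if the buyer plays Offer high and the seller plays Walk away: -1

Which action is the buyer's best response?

E[Offer low] = 0.375·(8) + 0.625·(-8) = -2
E[Offer high] = 0.375·(-1) + 0.625·(-9) = -6
Best response: Offer low (-2 is the largest).

Offer low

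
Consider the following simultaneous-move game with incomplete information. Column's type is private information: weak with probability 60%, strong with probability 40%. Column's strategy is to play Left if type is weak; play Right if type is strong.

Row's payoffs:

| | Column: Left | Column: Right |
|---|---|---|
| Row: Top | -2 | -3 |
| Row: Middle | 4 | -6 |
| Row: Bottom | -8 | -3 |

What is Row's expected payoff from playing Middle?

0

Take the expectation over Column's type, weighting each type's action by its prior probability.
E[Middle] = 0.6·4 + 0.4·(-6) = 2.4 + (-2.4) = 0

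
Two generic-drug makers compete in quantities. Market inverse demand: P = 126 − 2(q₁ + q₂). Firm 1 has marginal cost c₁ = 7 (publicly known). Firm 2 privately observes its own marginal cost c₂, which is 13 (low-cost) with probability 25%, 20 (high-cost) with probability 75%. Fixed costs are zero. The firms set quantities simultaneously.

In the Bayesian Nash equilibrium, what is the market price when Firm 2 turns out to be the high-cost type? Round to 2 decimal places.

Firm 2 with cost c maximizes (126 − 2(q₁+q₂) − c)·q₂, giving q₂(c) = (126 − c − 2q₁)/4.
E[c₂] = 0.25·13 + 0.75·20 = 18.25
Firm 1's FOC against E[q₂] yields q₁ = (126 − 2·7 + E[c₂])/6 = (126 − 14 + 18.25)/6 = 21.7083.
q₂(high-cost) = 15.6458, so P = 126 − 2·(21.7083 + 15.6458) = 51.2917.

51.29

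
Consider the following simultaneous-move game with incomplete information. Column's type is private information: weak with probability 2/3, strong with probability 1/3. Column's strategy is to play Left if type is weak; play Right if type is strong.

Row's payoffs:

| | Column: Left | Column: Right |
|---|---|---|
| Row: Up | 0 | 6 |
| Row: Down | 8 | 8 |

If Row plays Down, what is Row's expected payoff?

8

E[Down] = 2/3·8 + 1/3·8 = 16/3 + 8/3 = 8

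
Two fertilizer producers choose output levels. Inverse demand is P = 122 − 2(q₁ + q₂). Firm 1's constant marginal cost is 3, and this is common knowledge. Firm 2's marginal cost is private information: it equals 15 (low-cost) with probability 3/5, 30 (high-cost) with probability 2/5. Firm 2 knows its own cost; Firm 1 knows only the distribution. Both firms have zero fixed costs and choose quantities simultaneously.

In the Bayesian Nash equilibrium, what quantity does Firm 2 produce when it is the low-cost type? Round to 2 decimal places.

Type-c best response for Firm 2: q₂(c) = (122 − c)/4 − q₁/2.
Firm 1 maximizes expected profit; its first-order condition is 122 − 4q₁ − 2E[q₂] − 3 = 0.
Substituting E[q₂] and solving: E[c₂] = 21, so q₁ = (122 − 2·3 + 21)/6 = 22.8333.
q₂(low-cost) = (122 − 15 − 2·22.8333)/4 = 15.3333.

15.33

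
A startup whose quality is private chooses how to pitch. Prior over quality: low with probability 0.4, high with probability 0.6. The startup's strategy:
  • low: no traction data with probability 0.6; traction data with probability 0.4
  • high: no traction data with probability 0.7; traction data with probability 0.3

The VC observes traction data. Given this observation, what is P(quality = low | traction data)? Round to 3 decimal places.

0.471

P(traction data) = 0.4·0.4 + 0.6·0.3 = 0.34
P(low | traction data) = (0.4·0.4) / 0.34 = 0.16 / 0.34 = 0.470588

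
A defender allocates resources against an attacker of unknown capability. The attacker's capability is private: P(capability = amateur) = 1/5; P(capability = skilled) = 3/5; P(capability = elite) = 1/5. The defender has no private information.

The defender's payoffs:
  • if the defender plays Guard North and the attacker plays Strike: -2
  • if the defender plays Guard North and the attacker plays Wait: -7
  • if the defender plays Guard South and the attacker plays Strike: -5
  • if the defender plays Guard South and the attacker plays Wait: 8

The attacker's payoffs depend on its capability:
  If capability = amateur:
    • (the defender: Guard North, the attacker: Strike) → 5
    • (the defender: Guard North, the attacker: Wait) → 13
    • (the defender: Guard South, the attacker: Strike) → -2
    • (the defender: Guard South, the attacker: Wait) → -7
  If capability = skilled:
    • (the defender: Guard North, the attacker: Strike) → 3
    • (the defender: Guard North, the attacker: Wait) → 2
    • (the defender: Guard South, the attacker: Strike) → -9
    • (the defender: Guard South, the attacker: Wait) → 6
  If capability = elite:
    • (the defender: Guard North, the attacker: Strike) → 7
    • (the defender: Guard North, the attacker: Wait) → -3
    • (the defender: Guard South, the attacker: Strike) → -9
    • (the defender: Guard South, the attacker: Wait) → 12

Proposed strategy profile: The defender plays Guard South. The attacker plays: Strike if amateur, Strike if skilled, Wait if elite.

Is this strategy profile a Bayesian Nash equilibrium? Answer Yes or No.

No

The defender plays Guard South: E[Guard South] = 1/5·(-5) + 3/5·(-5) + 1/5·(8) = -12/5; E[Guard North] = -3. Best-responding. ✓
The attacker (capability amateur), facing Guard South: Strike gives -2, Wait gives -7. Proposed Strike is best. ✓
The attacker (capability skilled), facing Guard South: Strike gives -9, Wait gives 6. Proposed Strike is not best — profitable deviation exists. ✗
The attacker (capability elite), facing Guard South: Strike gives -9, Wait gives 12. Proposed Wait is best. ✓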